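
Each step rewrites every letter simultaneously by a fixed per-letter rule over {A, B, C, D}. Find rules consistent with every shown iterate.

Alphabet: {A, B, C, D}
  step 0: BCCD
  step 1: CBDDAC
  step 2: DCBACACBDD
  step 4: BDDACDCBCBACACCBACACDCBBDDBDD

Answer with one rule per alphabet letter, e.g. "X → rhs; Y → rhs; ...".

A->BD, B->CB, C->D, D->AC

  step 1 ⇒ step 2: CBDDAC ⇒ D·CB·AC·AC·BD·D
    A ↦ BD
    B ↦ CB
    C ↦ D
    D ↦ AC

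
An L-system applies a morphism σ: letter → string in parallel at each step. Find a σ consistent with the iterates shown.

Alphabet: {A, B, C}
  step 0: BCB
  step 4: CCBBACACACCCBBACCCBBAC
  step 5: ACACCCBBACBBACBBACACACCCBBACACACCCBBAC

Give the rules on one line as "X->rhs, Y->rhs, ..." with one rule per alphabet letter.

A->BB, B->C, C->AC

  step 4 ⇒ step 5: CCBBACACACCCBBACCCBBAC ⇒ AC·AC·C·C·BB·AC·BB·AC·BB·AC·AC·AC·C·C·BB·AC·AC·AC·C·C·BB·AC
    A ↦ BB
    B ↦ C
    C ↦ AC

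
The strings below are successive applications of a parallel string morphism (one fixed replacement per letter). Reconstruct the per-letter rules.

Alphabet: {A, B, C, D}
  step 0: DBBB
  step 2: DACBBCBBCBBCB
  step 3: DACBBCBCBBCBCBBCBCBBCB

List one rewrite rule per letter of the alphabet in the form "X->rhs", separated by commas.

A->CB, B->CB, C->B, D->DA

  step 2 ⇒ step 3: DACBBCBBCBBCB ⇒ DA·CB·B·CB·CB·B·CB·CB·B·CB·CB·B·CB
    A ↦ CB
    B ↦ CB
    C ↦ B
    D ↦ DA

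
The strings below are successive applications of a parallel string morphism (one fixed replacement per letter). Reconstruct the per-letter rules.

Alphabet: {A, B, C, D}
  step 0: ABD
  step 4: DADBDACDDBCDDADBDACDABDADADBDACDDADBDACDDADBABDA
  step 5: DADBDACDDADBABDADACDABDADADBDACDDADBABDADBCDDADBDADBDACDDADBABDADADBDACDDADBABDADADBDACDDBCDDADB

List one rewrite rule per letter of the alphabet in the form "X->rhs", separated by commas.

  step 4 ⇒ step 5: DADBDACDDBCDDADBDACDABDADADBDACDDADBDACDDADBABDA ⇒ DA·DB·DA·CD·DA·DB·AB·DA·DA·CD·AB·DA·DA·DB·DA·CD·DA·DB·AB·DA·DB·CD·DA·DB·DA·DB·DA·CD·DA·DB·AB·DA·DA·DB·DA·CD·DA·DB·AB·DA·DA·DB·DA·CD·DB·CD·DA·DB
    A ↦ DB
    B ↦ CD
    C ↦ AB
    D ↦ DA

A->DB, B->CD, C->AB, D->DA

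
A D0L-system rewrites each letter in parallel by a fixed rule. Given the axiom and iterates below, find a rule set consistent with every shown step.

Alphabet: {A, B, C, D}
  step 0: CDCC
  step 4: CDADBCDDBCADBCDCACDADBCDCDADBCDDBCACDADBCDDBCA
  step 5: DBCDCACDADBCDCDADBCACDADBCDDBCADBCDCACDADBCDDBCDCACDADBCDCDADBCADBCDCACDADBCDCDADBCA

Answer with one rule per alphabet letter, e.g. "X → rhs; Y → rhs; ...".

  step 4 ⇒ step 5: CDADBCDDBCADBCDCACDADBCDCDADBCDDBCACDADBCDDBCA ⇒ DB·CD·CA·CD·A·DB·CD·CD·A·DB·CA·CD·A·DB·CD·DB·CA·DB·CD·CA·CD·A·DB·CD·DB·CD·CA·CD·A·DB·CD·CD·A·DB·CA·DB·CD·CA·CD·A·DB·CD·CD·A·DB·CA
    A ↦ CA
    B ↦ A
    C ↦ DB
    D ↦ CD

A->CA, B->A, C->DB, D->CD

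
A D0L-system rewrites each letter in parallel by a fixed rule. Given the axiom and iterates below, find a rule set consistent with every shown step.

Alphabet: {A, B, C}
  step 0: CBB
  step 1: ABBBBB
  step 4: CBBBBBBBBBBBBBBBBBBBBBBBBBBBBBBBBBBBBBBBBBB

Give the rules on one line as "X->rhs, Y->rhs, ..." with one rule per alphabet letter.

A->C, B->BB, C->AB

  step 0 ⇒ step 1: CBB ⇒ AB·BB·BB
    B ↦ BB
    C ↦ AB
    A ↦ C  (constrained at step 1)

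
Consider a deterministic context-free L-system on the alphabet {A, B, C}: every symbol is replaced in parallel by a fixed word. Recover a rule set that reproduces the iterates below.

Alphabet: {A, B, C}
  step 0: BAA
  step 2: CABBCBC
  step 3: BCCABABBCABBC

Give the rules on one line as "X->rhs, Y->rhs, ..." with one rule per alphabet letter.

  step 2 ⇒ step 3: CABBCBC ⇒ BC·C·AB·AB·BC·AB·BC
    A ↦ C
    B ↦ AB
    C ↦ BC

A->C, B->AB, C->BC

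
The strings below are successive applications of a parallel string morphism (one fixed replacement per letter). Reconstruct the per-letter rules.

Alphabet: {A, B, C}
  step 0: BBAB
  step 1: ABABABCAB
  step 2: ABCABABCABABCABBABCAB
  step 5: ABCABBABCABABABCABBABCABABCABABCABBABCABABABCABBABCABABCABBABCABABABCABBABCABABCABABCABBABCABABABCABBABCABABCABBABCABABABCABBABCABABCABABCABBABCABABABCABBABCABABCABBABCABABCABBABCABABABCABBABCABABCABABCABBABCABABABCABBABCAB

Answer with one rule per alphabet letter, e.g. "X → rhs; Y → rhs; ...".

  step 1 ⇒ step 2: ABABABCAB ⇒ ABC·AB·ABC·AB·ABC·AB·B·ABC·AB
    A ↦ ABC
    B ↦ AB
    C ↦ B

A->ABC, B->AB, C->B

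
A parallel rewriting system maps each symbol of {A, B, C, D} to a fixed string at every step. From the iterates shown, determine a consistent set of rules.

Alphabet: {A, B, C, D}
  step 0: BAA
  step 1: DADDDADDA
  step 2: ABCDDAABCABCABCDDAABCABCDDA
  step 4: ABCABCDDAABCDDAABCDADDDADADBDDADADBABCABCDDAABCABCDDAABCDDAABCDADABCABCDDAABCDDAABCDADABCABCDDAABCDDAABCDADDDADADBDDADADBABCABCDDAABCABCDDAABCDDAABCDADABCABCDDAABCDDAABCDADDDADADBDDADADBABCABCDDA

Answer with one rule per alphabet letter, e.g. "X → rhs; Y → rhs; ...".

A->DDA, B->DAD, C->B, D->ABC

  step 1 ⇒ step 2: DADDDADDA ⇒ ABC·DDA·ABC·ABC·ABC·DDA·ABC·ABC·DDA
    A ↦ DDA
    D ↦ ABC
  step 0 ⇒ step 1: BAA ⇒ DAD·DDA·DDA
    B ↦ DAD
    C ↦ B  (constrained at step 2)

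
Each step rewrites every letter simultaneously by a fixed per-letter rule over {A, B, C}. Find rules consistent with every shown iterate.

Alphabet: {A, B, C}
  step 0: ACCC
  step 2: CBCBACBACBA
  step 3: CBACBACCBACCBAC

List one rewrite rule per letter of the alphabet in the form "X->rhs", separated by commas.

A->C, B->A, C->CB

  step 2 ⇒ step 3: CBCBACBACBA ⇒ CB·A·CB·A·C·CB·A·C·CB·A·C
    A ↦ C
    B ↦ A
    C ↦ CB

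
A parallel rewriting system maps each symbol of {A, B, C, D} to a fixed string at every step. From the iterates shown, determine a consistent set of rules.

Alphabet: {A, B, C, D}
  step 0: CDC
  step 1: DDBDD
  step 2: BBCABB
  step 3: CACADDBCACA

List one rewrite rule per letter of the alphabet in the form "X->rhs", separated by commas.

  step 2 ⇒ step 3: BBCABB ⇒ CA·CA·DD·B·CA·CA
    A ↦ B
    B ↦ CA
    C ↦ DD
  step 0 ⇒ step 1: CDC ⇒ DD·B·DD
    D ↦ B

A->B, B->CA, C->DD, D->B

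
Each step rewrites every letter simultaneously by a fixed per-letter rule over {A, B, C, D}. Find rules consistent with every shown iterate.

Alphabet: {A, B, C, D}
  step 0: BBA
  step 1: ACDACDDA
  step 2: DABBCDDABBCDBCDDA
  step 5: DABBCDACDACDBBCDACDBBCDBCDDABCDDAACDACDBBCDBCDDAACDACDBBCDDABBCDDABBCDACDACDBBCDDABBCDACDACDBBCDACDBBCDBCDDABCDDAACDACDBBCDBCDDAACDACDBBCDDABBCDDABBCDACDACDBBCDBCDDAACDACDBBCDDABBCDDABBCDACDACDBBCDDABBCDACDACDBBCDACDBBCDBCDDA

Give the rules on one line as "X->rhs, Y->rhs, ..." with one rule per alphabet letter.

  step 1 ⇒ step 2: ACDACDDA ⇒ DA·B·BCD·DA·B·BCD·BCD·DA
    A ↦ DA
    C ↦ B
    D ↦ BCD
  step 0 ⇒ step 1: BBA ⇒ ACD·ACD·DA
    B ↦ ACD

A->DA, B->ACD, C->B, D->BCD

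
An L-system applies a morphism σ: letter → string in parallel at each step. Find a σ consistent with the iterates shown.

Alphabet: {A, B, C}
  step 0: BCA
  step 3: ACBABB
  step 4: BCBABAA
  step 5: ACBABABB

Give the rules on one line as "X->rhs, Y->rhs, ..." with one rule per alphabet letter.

A->B, B->A, C->CB

  step 4 ⇒ step 5: BCBABAA ⇒ A·CB·A·B·A·B·B
    A ↦ B
    B ↦ A
    C ↦ CB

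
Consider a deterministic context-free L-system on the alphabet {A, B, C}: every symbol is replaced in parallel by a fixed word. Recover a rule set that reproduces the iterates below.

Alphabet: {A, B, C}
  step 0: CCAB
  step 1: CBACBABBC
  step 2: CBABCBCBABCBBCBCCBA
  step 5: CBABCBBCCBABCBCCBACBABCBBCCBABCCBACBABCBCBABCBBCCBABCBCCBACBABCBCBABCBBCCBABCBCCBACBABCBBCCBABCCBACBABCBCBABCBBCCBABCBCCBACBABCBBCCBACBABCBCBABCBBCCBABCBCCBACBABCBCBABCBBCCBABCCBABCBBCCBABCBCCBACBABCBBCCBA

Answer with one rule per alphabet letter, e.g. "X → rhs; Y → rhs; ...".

A->B, B->BC, C->CBA

  step 1 ⇒ step 2: CBACBABBC ⇒ CBA·BC·B·CBA·BC·B·BC·BC·CBA
    A ↦ B
    B ↦ BC
    C ↦ CBA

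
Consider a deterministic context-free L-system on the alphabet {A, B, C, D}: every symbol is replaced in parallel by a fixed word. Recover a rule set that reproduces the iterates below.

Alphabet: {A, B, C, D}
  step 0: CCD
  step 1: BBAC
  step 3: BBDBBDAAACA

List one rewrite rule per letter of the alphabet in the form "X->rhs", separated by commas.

A->BBD, B->A, C->B, D->AC

  step 0 ⇒ step 1: CCD ⇒ B·B·AC
    C ↦ B
    D ↦ AC
    A ↦ BBD  (constrained at step 1)
    B ↦ A  (constrained at step 1)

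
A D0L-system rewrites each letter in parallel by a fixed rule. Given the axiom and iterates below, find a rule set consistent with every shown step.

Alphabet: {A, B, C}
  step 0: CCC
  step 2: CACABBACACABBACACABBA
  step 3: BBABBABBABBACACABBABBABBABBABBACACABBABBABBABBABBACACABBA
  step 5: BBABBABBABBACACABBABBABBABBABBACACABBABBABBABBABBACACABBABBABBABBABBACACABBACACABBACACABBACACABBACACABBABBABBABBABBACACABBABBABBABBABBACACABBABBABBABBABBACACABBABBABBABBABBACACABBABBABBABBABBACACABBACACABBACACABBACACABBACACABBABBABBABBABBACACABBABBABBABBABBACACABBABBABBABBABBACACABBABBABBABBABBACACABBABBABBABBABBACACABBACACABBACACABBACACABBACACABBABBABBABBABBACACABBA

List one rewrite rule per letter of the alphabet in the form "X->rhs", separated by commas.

A->BBA, B->CA, C->BBA

  step 2 ⇒ step 3: CACABBACACABBACACABBA ⇒ BBA·BBA·BBA·BBA·CA·CA·BBA·BBA·BBA·BBA·BBA·CA·CA·BBA·BBA·BBA·BBA·BBA·CA·CA·BBA
    A ↦ BBA
    B ↦ CA
    C ↦ BBA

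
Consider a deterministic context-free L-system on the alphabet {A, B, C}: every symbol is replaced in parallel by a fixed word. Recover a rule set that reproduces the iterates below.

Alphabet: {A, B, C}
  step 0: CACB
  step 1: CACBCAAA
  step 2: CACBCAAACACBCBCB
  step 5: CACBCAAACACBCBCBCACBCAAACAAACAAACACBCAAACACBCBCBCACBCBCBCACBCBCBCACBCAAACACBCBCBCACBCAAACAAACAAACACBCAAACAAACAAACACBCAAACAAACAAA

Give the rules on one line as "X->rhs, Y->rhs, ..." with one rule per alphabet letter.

  step 1 ⇒ step 2: CACBCAAA ⇒ CA·CB·CA·AA·CA·CB·CB·CB
    A ↦ CB
    B ↦ AA
    C ↦ CA

A->CB, B->AA, C->CA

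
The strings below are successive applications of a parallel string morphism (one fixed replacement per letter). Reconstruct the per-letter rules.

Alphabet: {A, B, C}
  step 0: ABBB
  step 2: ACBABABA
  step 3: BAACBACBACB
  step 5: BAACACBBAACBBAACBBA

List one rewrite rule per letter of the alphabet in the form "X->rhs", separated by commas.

A->B, B->AC, C->A

  step 2 ⇒ step 3: ACBABABA ⇒ B·A·AC·B·AC·B·AC·B
    A ↦ B
    B ↦ AC
    C ↦ A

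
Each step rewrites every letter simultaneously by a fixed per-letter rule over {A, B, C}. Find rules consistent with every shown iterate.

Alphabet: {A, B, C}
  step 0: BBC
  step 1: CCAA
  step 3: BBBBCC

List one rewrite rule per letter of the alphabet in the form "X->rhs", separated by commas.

A->B, B->C, C->AA

  step 0 ⇒ step 1: BBC ⇒ C·C·AA
    B ↦ C
    C ↦ AA
    A ↦ B  (constrained at step 1)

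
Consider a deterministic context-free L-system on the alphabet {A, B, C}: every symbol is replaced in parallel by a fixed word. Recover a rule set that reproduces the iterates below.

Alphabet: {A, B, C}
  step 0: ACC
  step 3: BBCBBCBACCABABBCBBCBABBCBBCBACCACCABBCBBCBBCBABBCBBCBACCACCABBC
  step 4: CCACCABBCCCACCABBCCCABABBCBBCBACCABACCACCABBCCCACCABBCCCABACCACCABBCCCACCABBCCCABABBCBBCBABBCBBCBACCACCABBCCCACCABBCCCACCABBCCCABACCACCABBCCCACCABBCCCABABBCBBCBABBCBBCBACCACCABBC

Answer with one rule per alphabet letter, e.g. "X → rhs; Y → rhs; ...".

A->BA, B->CCA, C->BBC

  step 3 ⇒ step 4: BBCBBCBACCABABBCBBCBABBCBBCBACCACCABBCBBCBBCBABBCBBCBACCACCABBC ⇒ CCA·CCA·BBC·CCA·CCA·BBC·CCA·BA·BBC·BBC·BA·CCA·BA·CCA·CCA·BBC·CCA·CCA·BBC·CCA·BA·CCA·CCA·BBC·CCA·CCA·BBC·CCA·BA·BBC·BBC·BA·BBC·BBC·BA·CCA·CCA·BBC·CCA·CCA·BBC·CCA·CCA·BBC·CCA·BA·CCA·CCA·BBC·CCA·CCA·BBC·CCA·BA·BBC·BBC·BA·BBC·BBC·BA·CCA·CCA·BBC
    A ↦ BA
    B ↦ CCA
    C ↦ BBC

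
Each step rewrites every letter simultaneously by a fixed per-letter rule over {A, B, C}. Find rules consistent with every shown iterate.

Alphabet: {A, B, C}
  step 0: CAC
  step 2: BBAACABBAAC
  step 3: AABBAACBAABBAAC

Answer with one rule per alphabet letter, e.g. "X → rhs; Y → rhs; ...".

A->B, B->A, C->AAC

  step 2 ⇒ step 3: BBAACABBAAC ⇒ A·A·B·B·AAC·B·A·A·B·B·AAC
    A ↦ B
    B ↦ A
    C ↦ AAC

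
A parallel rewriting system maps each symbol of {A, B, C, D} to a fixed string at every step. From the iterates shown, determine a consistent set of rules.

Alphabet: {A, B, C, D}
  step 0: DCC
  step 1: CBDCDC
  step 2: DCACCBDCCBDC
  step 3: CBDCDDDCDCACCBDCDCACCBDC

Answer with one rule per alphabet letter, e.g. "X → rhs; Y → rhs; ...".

A->DD, B->AC, C->DC, D->CB

  step 2 ⇒ step 3: DCACCBDCCBDC ⇒ CB·DC·DD·DC·DC·AC·CB·DC·DC·AC·CB·DC
    A ↦ DD
    B ↦ AC
    C ↦ DC
    D ↦ CB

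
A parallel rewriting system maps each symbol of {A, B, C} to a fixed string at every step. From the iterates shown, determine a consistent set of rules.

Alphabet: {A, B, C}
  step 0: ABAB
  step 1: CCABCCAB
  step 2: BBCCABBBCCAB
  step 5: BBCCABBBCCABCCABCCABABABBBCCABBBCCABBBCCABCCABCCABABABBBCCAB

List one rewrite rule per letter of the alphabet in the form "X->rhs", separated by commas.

  step 1 ⇒ step 2: CCABCCAB ⇒ B·B·CC·AB·B·B·CC·AB
    A ↦ CC
    B ↦ AB
    C ↦ B

A->CC, B->AB, C->B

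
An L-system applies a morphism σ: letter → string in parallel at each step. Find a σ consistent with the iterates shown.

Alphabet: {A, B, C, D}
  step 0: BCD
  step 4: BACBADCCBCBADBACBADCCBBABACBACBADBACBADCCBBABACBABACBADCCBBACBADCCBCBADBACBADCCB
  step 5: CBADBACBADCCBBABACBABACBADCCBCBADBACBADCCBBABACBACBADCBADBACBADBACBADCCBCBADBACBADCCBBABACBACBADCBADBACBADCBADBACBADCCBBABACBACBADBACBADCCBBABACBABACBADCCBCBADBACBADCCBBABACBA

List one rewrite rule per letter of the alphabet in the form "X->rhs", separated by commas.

A->D, B->CBA, C->BA, D->CCB

  step 4 ⇒ step 5: BACBADCCBCBADBACBADCCBBABACBACBADBACBADCCBBABACBABACBADCCBBACBADCCBCBADBACBADCCB ⇒ CBA·D·BA·CBA·D·CCB·BA·BA·CBA·BA·CBA·D·CCB·CBA·D·BA·CBA·D·CCB·BA·BA·CBA·CBA·D·CBA·D·BA·CBA·D·BA·CBA·D·CCB·CBA·D·BA·CBA·D·CCB·BA·BA·CBA·CBA·D·CBA·D·BA·CBA·D·CBA·D·BA·CBA·D·CCB·BA·BA·CBA·CBA·D·BA·CBA·D·CCB·BA·BA·CBA·BA·CBA·D·CCB·CBA·D·BA·CBA·D·CCB·BA·BA·CBA
    A ↦ D
    B ↦ CBA
    C ↦ BA
    D ↦ CCB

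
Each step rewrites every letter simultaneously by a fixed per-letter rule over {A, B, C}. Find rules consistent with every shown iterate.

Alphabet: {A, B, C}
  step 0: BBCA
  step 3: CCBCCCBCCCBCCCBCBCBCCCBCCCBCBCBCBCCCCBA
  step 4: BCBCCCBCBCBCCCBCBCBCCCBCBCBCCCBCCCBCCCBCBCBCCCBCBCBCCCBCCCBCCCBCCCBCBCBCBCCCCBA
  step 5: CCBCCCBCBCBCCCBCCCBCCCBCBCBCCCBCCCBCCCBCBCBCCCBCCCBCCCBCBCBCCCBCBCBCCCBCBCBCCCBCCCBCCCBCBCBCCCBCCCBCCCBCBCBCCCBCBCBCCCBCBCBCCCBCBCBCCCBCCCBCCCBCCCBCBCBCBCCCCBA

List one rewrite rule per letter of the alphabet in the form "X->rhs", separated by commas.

  step 4 ⇒ step 5: BCBCCCBCBCBCCCBCBCBCCCBCBCBCCCBCCCBCCCBCBCBCCCBCBCBCCCBCCCBCCCBCCCBCBCBCBCCCCBA ⇒ CC·BC·CC·BC·BC·BC·CC·BC·CC·BC·CC·BC·BC·BC·CC·BC·CC·BC·CC·BC·BC·BC·CC·BC·CC·BC·CC·BC·BC·BC·CC·BC·BC·BC·CC·BC·BC·BC·CC·BC·CC·BC·CC·BC·BC·BC·CC·BC·CC·BC·CC·BC·BC·BC·CC·BC·BC·BC·CC·BC·BC·BC·CC·BC·BC·BC·CC·BC·CC·BC·CC·BC·CC·BC·BC·BC·BC·CC·CBA
    A ↦ CBA
    B ↦ CC
    C ↦ BC

A->CBA, B->CC, C->BC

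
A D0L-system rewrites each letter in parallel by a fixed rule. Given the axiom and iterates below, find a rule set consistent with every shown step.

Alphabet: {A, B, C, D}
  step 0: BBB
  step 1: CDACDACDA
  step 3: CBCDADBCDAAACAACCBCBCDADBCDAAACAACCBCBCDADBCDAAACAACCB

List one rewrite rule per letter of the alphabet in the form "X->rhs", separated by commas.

  step 0 ⇒ step 1: BBB ⇒ CDA·CDA·CDA
    B ↦ CDA
    A ↦ AAC  (constrained at step 1)
    C ↦ CB  (constrained at step 1)
    D ↦ DB  (constrained at step 1)

A->AAC, B->CDA, C->CB, D->DB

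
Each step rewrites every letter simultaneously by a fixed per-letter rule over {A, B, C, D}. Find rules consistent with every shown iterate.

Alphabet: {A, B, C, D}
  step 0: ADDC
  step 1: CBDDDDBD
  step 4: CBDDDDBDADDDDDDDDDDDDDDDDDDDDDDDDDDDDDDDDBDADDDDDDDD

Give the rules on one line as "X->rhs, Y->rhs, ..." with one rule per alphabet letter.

  step 0 ⇒ step 1: ADDC ⇒ CB·DD·DD·BD
    A ↦ CB
    C ↦ BD
    D ↦ DD
    B ↦ A  (constrained at step 1)

A->CB, B->A, C->BD, D->DD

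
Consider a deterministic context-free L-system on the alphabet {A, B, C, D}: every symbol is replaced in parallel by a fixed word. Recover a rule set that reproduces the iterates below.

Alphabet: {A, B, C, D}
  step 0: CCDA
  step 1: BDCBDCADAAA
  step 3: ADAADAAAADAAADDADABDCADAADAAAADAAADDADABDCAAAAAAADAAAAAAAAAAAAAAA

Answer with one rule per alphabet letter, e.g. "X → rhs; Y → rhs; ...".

A->AA, B->DD, C->BDC, D->ADA

  step 0 ⇒ step 1: CCDA ⇒ BDC·BDC·ADA·AA
    A ↦ AA
    C ↦ BDC
    D ↦ ADA
    B ↦ DD  (constrained at step 1)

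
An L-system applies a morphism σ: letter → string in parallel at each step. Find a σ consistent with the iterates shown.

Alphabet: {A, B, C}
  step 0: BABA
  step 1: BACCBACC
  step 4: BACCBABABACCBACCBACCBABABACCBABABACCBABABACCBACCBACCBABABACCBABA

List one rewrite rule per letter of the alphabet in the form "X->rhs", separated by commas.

A->CC, B->BA, C->BA

  step 0 ⇒ step 1: BABA ⇒ BA·CC·BA·CC
    A ↦ CC
    B ↦ BA
    C ↦ BA  (constrained at step 1)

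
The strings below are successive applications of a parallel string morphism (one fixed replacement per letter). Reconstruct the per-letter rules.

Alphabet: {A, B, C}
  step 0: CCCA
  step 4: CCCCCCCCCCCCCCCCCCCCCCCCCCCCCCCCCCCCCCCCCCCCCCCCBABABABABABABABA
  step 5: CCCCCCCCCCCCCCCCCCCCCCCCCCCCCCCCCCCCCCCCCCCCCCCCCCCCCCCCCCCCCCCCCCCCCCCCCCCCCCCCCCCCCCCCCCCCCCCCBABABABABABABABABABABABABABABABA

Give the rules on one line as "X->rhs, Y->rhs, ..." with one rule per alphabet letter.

A->BA, B->BA, C->CC

  step 4 ⇒ step 5: CCCCCCCCCCCCCCCCCCCCCCCCCCCCCCCCCCCCCCCCCCCCCCCCBABABABABABABABA ⇒ CC·CC·CC·CC·CC·CC·CC·CC·CC·CC·CC·CC·CC·CC·CC·CC·CC·CC·CC·CC·CC·CC·CC·CC·CC·CC·CC·CC·CC·CC·CC·CC·CC·CC·CC·CC·CC·CC·CC·CC·CC·CC·CC·CC·CC·CC·CC·CC·BA·BA·BA·BA·BA·BA·BA·BA·BA·BA·BA·BA·BA·BA·BA·BA
    A ↦ BA
    B ↦ BA
    C ↦ CC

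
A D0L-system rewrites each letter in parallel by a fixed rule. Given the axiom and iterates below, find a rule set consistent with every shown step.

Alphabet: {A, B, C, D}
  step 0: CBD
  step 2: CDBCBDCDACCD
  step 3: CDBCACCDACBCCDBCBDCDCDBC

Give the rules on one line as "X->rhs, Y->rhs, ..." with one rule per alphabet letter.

  step 2 ⇒ step 3: CDBCBDCDACCD ⇒ CD·BC·AC·CD·AC·BC·CD·BC·BD·CD·CD·BC
    A ↦ BD
    B ↦ AC
    C ↦ CD
    D ↦ BC

A->BD, B->AC, C->CD, D->BC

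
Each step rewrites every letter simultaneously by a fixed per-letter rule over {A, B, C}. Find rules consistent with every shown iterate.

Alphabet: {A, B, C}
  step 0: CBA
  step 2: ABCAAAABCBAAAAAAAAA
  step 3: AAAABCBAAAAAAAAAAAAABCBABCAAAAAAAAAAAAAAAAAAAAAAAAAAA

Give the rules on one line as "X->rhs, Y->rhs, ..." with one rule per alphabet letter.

A->AAA, B->ABC, C->B

  step 2 ⇒ step 3: ABCAAAABCBAAAAAAAAA ⇒ AAA·ABC·B·AAA·AAA·AAA·AAA·ABC·B·ABC·AAA·AAA·AAA·AAA·AAA·AAA·AAA·AAA·AAA
    A ↦ AAA
    B ↦ ABC
    C ↦ B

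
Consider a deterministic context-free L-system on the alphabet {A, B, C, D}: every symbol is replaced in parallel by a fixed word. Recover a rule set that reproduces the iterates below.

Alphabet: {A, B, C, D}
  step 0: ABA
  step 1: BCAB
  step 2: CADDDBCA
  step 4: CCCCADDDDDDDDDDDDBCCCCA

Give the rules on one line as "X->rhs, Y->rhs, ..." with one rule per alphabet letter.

A->B, B->CA, C->DDD, D->C

  step 1 ⇒ step 2: BCAB ⇒ CA·DDD·B·CA
    A ↦ B
    B ↦ CA
    C ↦ DDD
    D ↦ C  (constrained at step 2)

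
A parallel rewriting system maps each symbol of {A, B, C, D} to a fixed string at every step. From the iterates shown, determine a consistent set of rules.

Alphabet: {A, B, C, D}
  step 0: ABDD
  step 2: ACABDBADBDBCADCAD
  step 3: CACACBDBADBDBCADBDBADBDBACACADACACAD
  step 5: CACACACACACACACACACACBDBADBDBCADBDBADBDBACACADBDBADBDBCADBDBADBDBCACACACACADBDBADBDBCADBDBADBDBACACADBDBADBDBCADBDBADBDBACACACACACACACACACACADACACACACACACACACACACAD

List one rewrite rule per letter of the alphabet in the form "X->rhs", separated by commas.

A->C, B->BDB, C->ACA, D->AD

  step 2 ⇒ step 3: ACABDBADBDBCADCAD ⇒ C·ACA·C·BDB·AD·BDB·C·AD·BDB·AD·BDB·ACA·C·AD·ACA·C·AD
    A ↦ C
    B ↦ BDB
    C ↦ ACA
    D ↦ AD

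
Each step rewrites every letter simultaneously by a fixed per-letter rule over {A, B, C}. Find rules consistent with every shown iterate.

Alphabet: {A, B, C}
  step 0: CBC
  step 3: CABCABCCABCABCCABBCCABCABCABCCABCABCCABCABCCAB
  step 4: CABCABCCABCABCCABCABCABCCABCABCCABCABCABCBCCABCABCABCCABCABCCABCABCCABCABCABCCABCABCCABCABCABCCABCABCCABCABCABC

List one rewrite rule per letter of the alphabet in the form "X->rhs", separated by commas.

A->CA, B->BC, C->CAB

  step 3 ⇒ step 4: CABCABCCABCABCCABBCCABCABCABCCABCABCCABCABCCAB ⇒ CAB·CA·BC·CAB·CA·BC·CAB·CAB·CA·BC·CAB·CA·BC·CAB·CAB·CA·BC·BC·CAB·CAB·CA·BC·CAB·CA·BC·CAB·CA·BC·CAB·CAB·CA·BC·CAB·CA·BC·CAB·CAB·CA·BC·CAB·CA·BC·CAB·CAB·CA·BC
    A ↦ CA
    B ↦ BC
    C ↦ CAB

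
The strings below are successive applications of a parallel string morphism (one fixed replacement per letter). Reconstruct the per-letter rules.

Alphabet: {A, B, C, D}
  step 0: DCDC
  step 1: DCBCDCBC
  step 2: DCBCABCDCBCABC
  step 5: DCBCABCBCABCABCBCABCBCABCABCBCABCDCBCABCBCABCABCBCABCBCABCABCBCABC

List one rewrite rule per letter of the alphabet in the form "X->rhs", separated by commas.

A->BC, B->A, C->BC, D->DC

  step 1 ⇒ step 2: DCBCDCBC ⇒ DC·BC·A·BC·DC·BC·A·BC
    B ↦ A
    C ↦ BC
    D ↦ DC
    A ↦ BC  (constrained at step 2)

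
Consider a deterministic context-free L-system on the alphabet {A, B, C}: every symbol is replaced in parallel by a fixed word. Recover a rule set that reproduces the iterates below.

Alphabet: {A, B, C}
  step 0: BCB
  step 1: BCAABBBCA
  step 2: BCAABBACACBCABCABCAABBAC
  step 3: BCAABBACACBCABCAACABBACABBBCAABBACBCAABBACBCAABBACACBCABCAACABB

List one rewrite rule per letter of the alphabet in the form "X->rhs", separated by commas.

A->AC, B->BCA, C->ABB

  step 2 ⇒ step 3: BCAABBACACBCABCABCAABBAC ⇒ BCA·ABB·AC·AC·BCA·BCA·AC·ABB·AC·ABB·BCA·ABB·AC·BCA·ABB·AC·BCA·ABB·AC·AC·BCA·BCA·AC·ABB
    A ↦ AC
    B ↦ BCA
    C ↦ ABB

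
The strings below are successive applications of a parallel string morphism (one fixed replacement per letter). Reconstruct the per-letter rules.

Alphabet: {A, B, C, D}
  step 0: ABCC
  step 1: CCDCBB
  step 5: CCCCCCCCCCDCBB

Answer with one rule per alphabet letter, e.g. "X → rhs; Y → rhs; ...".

A->CCD, B->C, C->B, D->BBA

  step 0 ⇒ step 1: ABCC ⇒ CCD·C·B·B
    A ↦ CCD
    B ↦ C
    C ↦ B
    D ↦ BBA  (constrained at step 1)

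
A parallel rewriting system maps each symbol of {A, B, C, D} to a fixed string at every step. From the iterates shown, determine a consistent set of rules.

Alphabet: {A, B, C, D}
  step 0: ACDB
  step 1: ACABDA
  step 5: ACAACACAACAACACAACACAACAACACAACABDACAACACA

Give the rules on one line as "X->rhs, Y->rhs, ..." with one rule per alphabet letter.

A->AC, B->A, C->A, D->BD

  step 0 ⇒ step 1: ACDB ⇒ AC·A·BD·A
    A ↦ AC
    B ↦ A
    C ↦ A
    D ↦ BD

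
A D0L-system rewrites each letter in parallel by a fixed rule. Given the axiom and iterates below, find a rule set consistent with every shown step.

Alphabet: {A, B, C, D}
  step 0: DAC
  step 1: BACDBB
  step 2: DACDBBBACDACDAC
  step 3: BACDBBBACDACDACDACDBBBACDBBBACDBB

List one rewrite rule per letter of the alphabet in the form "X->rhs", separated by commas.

  step 2 ⇒ step 3: DACDBBBACDACDAC ⇒ BAC·D·BB·BAC·DAC·DAC·DAC·D·BB·BAC·D·BB·BAC·D·BB
    A ↦ D
    B ↦ DAC
    C ↦ BB
    D ↦ BAC

A->D, B->DAC, C->BB, D->BAC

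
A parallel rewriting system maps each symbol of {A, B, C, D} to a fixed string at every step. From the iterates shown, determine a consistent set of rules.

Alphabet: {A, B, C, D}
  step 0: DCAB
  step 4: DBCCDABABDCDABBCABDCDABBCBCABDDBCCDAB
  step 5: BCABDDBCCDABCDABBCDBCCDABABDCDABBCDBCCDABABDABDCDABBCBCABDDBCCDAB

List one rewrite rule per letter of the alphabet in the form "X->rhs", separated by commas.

  step 4 ⇒ step 5: DBCCDABABDCDABBCABDCDABBCBCABDDBCCDAB ⇒ BC·AB·D·D·BC·CD·AB·CD·AB·BC·D·BC·CD·AB·AB·D·CD·AB·BC·D·BC·CD·AB·AB·D·AB·D·CD·AB·BC·BC·AB·D·D·BC·CD·AB
    A ↦ CD
    B ↦ AB
    C ↦ D
    D ↦ BC

A->CD, B->AB, C->D, D->BC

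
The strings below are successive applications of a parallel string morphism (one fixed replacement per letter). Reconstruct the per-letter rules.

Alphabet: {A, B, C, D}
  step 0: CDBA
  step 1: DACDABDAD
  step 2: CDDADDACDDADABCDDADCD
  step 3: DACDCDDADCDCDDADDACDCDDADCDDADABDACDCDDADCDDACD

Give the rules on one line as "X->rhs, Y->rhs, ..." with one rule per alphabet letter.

  step 2 ⇒ step 3: CDDADDACDDADABCDDADCD ⇒ DA·CD·CD·DAD·CD·CD·DAD·DA·CD·CD·DAD·CD·DAD·AB·DA·CD·CD·DAD·CD·DA·CD
    A ↦ DAD
    B ↦ AB
    C ↦ DA
    D ↦ CD

A->DAD, B->AB, C->DA, D->CD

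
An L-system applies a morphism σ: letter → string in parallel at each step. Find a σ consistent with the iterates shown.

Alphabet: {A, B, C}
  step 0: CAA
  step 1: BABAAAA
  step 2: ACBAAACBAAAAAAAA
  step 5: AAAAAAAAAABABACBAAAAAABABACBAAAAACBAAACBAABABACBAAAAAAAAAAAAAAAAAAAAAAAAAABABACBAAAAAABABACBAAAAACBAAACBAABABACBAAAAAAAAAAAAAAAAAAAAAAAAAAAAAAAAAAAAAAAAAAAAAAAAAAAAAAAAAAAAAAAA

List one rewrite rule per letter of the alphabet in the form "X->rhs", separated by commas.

  step 1 ⇒ step 2: BABAAAA ⇒ ACB·AA·ACB·AA·AA·AA·AA
    A ↦ AA
    B ↦ ACB
  step 0 ⇒ step 1: CAA ⇒ BAB·AA·AA
    C ↦ BAB

A->AA, B->ACB, C->BAB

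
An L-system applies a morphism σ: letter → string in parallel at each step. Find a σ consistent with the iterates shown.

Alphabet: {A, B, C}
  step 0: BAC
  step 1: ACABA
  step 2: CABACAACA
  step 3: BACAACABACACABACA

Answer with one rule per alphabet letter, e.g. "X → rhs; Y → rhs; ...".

  step 2 ⇒ step 3: CABACAACA ⇒ BA·CA·A·CA·BA·CA·CA·BA·CA
    A ↦ CA
    B ↦ A
    C ↦ BA

A->CA, B->A, C->BA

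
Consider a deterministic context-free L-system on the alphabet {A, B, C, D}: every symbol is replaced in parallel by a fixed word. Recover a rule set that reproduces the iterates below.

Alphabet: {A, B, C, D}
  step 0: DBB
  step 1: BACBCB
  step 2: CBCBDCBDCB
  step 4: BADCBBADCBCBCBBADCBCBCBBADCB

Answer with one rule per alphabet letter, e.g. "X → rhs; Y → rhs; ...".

A->CB, B->CB, C->D, D->BA

  step 1 ⇒ step 2: BACBCB ⇒ CB·CB·D·CB·D·CB
    A ↦ CB
    B ↦ CB
    C ↦ D
  step 0 ⇒ step 1: DBB ⇒ BA·CB·CB
    D ↦ BA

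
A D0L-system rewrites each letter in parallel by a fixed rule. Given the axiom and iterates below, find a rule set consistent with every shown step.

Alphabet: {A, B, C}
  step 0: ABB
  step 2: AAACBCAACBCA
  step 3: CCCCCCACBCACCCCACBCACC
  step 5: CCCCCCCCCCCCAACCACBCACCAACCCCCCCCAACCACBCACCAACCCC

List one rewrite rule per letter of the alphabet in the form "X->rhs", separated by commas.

A->CC, B->CBC, C->A

  step 2 ⇒ step 3: AAACBCAACBCA ⇒ CC·CC·CC·A·CBC·A·CC·CC·A·CBC·A·CC
    A ↦ CC
    B ↦ CBC
    C ↦ A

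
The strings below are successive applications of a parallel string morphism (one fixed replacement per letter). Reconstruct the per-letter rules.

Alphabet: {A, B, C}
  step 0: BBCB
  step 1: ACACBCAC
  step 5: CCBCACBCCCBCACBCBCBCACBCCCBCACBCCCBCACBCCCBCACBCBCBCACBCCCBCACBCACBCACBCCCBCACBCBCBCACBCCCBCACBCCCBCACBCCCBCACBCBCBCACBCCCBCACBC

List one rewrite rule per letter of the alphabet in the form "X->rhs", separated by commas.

A->CC, B->AC, C->BC

  step 0 ⇒ step 1: BBCB ⇒ AC·AC·BC·AC
    B ↦ AC
    C ↦ BC
    A ↦ CC  (constrained at step 1)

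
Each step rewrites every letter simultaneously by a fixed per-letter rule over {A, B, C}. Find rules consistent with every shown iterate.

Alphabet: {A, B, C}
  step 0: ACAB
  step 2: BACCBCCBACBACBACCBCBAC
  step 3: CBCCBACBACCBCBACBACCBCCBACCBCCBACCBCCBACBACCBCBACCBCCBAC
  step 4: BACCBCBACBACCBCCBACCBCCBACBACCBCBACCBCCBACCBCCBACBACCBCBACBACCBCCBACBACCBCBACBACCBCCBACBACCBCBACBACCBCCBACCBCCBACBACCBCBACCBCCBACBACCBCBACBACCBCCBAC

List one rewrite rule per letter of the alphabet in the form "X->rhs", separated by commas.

  step 3 ⇒ step 4: CBCCBACBACCBCBACBACCBCCBACCBCCBACCBCCBACBACCBCBACCBCCBAC ⇒ BAC·CBC·BAC·BAC·CBC·C·BAC·CBC·C·BAC·BAC·CBC·BAC·CBC·C·BAC·CBC·C·BAC·BAC·CBC·BAC·BAC·CBC·C·BAC·BAC·CBC·BAC·BAC·CBC·C·BAC·BAC·CBC·BAC·BAC·CBC·C·BAC·CBC·C·BAC·BAC·CBC·BAC·CBC·C·BAC·BAC·CBC·BAC·BAC·CBC·C·BAC
    A ↦ C
    B ↦ CBC
    C ↦ BAC

A->C, B->CBC, C->BAC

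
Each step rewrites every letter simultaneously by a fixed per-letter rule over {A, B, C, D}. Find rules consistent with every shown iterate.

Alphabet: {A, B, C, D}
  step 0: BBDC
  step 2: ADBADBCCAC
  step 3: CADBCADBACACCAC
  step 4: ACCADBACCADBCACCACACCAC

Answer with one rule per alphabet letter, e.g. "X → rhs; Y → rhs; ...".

  step 3 ⇒ step 4: CADBCADBACACCAC ⇒ AC·C·A·DB·AC·C·A·DB·C·AC·C·AC·AC·C·AC
    A ↦ C
    B ↦ DB
    C ↦ AC
    D ↦ A

A->C, B->DB, C->AC, D->A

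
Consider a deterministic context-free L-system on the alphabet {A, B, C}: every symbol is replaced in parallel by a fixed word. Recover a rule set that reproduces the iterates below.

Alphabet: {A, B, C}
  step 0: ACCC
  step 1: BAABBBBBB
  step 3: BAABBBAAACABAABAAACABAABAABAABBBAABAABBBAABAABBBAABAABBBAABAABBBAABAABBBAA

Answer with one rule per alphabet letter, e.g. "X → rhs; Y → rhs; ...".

A->BAA, B->ACA, C->BB

  step 0 ⇒ step 1: ACCC ⇒ BAA·BB·BB·BB
    A ↦ BAA
    C ↦ BB
    B ↦ ACA  (constrained at step 1)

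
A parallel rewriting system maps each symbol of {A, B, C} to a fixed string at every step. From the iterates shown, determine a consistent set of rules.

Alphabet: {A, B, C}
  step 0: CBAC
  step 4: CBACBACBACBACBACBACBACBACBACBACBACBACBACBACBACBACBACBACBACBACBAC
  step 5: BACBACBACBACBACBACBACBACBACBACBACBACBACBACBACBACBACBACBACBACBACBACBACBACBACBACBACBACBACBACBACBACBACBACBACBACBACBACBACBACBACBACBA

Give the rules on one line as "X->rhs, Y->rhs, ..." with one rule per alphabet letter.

  step 4 ⇒ step 5: CBACBACBACBACBACBACBACBACBACBACBACBACBACBACBACBACBACBACBACBACBAC ⇒ BA·CB·AC·BA·CB·AC·BA·CB·AC·BA·CB·AC·BA·CB·AC·BA·CB·AC·BA·CB·AC·BA·CB·AC·BA·CB·AC·BA·CB·AC·BA·CB·AC·BA·CB·AC·BA·CB·AC·BA·CB·AC·BA·CB·AC·BA·CB·AC·BA·CB·AC·BA·CB·AC·BA·CB·AC·BA·CB·AC·BA·CB·AC·BA
    A ↦ AC
    B ↦ CB
    C ↦ BA

A->AC, B->CB, C->BA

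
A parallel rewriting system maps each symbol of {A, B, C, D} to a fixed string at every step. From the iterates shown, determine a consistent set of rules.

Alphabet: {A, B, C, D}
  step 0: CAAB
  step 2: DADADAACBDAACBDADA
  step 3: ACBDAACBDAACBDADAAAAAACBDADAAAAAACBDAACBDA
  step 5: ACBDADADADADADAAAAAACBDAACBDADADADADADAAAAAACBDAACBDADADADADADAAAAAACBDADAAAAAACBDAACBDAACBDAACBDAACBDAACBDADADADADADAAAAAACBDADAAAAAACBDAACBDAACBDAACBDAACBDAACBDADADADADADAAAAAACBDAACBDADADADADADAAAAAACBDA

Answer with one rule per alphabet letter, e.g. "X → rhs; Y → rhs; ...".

  step 2 ⇒ step 3: DADADAACBDAACBDADA ⇒ ACB·DA·ACB·DA·ACB·DA·DA·AAA·A·ACB·DA·DA·AAA·A·ACB·DA·ACB·DA
    A ↦ DA
    B ↦ A
    C ↦ AAA
    D ↦ ACB

A->DA, B->A, C->AAA, D->ACB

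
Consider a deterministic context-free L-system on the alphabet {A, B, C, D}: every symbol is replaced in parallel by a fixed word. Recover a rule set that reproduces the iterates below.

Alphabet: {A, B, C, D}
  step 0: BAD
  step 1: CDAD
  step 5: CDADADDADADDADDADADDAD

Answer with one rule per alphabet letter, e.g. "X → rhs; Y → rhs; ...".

A->D, B->C, C->B, D->AD

  step 0 ⇒ step 1: BAD ⇒ C·D·AD
    A ↦ D
    B ↦ C
    D ↦ AD
    C ↦ B  (constrained at step 1)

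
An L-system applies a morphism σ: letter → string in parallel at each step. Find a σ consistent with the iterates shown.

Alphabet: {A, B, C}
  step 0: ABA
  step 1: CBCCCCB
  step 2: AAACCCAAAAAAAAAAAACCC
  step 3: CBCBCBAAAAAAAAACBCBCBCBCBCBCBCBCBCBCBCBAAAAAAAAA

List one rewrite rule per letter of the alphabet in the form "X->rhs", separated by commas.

  step 2 ⇒ step 3: AAACCCAAAAAAAAAAAACCC ⇒ CB·CB·CB·AAA·AAA·AAA·CB·CB·CB·CB·CB·CB·CB·CB·CB·CB·CB·CB·AAA·AAA·AAA
    A ↦ CB
    C ↦ AAA
  step 0 ⇒ step 1: ABA ⇒ CB·CCC·CB
    B ↦ CCC

A->CB, B->CCC, C->AAA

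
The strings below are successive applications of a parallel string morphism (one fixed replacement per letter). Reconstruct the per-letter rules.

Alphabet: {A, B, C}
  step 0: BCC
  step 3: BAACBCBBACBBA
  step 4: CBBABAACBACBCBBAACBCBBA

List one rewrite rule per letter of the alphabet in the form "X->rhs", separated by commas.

A->BA, B->CB, C->A

  step 3 ⇒ step 4: BAACBCBBACBBA ⇒ CB·BA·BA·A·CB·A·CB·CB·BA·A·CB·CB·BA
    A ↦ BA
    B ↦ CB
    C ↦ A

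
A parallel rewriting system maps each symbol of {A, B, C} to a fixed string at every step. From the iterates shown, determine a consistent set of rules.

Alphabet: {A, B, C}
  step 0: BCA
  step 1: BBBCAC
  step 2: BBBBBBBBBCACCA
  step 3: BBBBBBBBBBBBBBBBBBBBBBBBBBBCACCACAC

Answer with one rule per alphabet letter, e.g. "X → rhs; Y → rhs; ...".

A->C, B->BBB, C->CA

  step 2 ⇒ step 3: BBBBBBBBBCACCA ⇒ BBB·BBB·BBB·BBB·BBB·BBB·BBB·BBB·BBB·CA·C·CA·CA·C
    A ↦ C
    B ↦ BBB
    C ↦ CA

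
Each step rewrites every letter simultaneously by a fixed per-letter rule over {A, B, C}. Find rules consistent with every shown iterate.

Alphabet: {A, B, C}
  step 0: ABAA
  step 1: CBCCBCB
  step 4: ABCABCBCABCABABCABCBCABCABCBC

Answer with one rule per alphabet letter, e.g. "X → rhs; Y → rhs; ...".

A->CB, B->C, C->AB

  step 0 ⇒ step 1: ABAA ⇒ CB·C·CB·CB
    A ↦ CB
    B ↦ C
    C ↦ AB  (constrained at step 1)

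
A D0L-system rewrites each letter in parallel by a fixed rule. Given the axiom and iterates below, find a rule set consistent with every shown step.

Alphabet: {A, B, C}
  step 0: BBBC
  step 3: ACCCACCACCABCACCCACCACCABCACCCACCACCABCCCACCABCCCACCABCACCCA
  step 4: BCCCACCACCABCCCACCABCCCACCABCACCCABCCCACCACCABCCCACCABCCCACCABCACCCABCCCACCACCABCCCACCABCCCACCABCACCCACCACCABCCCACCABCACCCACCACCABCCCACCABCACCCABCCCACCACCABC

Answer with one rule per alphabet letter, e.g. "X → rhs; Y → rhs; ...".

  step 3 ⇒ step 4: ACCCACCACCABCACCCACCACCABCACCCACCACCABCCCACCABCCCACCABCACCCA ⇒ BC·CCA·CCA·CCA·BC·CCA·CCA·BC·CCA·CCA·BC·AC·CCA·BC·CCA·CCA·CCA·BC·CCA·CCA·BC·CCA·CCA·BC·AC·CCA·BC·CCA·CCA·CCA·BC·CCA·CCA·BC·CCA·CCA·BC·AC·CCA·CCA·CCA·BC·CCA·CCA·BC·AC·CCA·CCA·CCA·BC·CCA·CCA·BC·AC·CCA·BC·CCA·CCA·CCA·BC
    A ↦ BC
    B ↦ AC
    C ↦ CCA

A->BC, B->AC, C->CCA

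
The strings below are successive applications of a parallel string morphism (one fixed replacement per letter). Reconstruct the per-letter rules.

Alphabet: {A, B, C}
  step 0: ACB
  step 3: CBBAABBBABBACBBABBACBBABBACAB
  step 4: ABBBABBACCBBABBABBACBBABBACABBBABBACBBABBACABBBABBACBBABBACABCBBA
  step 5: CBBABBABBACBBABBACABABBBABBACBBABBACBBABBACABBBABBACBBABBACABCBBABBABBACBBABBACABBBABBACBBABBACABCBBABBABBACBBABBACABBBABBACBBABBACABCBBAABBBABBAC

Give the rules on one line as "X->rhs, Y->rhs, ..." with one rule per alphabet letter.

A->C, B->BBA, C->AB

  step 4 ⇒ step 5: ABBBABBACCBBABBABBACBBABBACABBBABBACBBABBACABBBABBACBBABBACABCBBA ⇒ C·BBA·BBA·BBA·C·BBA·BBA·C·AB·AB·BBA·BBA·C·BBA·BBA·C·BBA·BBA·C·AB·BBA·BBA·C·BBA·BBA·C·AB·C·BBA·BBA·BBA·C·BBA·BBA·C·AB·BBA·BBA·C·BBA·BBA·C·AB·C·BBA·BBA·BBA·C·BBA·BBA·C·AB·BBA·BBA·C·BBA·BBA·C·AB·C·BBA·AB·BBA·BBA·C
    A ↦ C
    B ↦ BBA
    C ↦ AB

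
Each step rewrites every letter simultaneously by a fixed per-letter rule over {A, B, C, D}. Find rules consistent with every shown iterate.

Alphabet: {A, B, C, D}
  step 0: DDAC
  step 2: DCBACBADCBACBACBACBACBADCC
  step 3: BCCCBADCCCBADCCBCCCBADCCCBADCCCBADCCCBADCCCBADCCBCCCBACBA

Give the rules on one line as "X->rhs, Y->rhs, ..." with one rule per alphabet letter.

  step 2 ⇒ step 3: DCBACBADCBACBACBACBACBADCC ⇒ BCC·CBA·D·CC·CBA·D·CC·BCC·CBA·D·CC·CBA·D·CC·CBA·D·CC·CBA·D·CC·CBA·D·CC·BCC·CBA·CBA
    A ↦ CC
    B ↦ D
    C ↦ CBA
    D ↦ BCC

A->CC, B->D, C->CBA, D->BCC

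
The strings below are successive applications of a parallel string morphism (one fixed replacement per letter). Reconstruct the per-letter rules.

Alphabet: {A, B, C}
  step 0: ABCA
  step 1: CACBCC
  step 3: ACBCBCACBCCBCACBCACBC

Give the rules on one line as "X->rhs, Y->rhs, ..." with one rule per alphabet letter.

A->C, B->AC, C->BC

  step 0 ⇒ step 1: ABCA ⇒ C·AC·BC·C
    A ↦ C
    B ↦ AC
    C ↦ BC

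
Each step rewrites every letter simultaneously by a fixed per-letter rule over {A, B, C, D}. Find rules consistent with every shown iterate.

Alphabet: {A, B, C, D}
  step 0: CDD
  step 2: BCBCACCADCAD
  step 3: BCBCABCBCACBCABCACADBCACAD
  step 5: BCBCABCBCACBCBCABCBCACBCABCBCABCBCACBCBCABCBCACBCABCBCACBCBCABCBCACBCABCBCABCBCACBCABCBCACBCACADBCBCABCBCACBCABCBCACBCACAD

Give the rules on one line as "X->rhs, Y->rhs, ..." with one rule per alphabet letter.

A->C, B->BC, C->BCA, D->AD

  step 2 ⇒ step 3: BCBCACCADCAD ⇒ BC·BCA·BC·BCA·C·BCA·BCA·C·AD·BCA·C·AD
    A ↦ C
    B ↦ BC
    C ↦ BCA
    D ↦ AD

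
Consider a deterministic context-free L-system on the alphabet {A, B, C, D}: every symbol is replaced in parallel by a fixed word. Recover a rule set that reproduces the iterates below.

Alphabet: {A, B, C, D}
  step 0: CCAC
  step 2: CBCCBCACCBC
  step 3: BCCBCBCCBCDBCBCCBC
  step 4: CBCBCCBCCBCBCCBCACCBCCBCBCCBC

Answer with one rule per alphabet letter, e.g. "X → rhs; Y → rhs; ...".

  step 3 ⇒ step 4: BCCBCBCCBCDBCBCCBC ⇒ C·BC·BC·C·BC·C·BC·BC·C·BC·AC·C·BC·C·BC·BC·C·BC
    B ↦ C
    C ↦ BC
    D ↦ AC
  step 2 ⇒ step 3: CBCCBCACCBC ⇒ BC·C·BC·BC·C·BC·D·BC·BC·C·BC
    A ↦ D

A->D, B->C, C->BC, D->AC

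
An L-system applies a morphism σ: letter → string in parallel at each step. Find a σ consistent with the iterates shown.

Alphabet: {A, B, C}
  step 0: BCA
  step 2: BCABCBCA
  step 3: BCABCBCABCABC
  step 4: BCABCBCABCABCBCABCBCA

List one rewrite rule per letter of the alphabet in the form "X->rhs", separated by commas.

A->BC, B->BC, C->A

  step 3 ⇒ step 4: BCABCBCABCABC ⇒ BC·A·BC·BC·A·BC·A·BC·BC·A·BC·BC·A
    A ↦ BC
    B ↦ BC
    C ↦ A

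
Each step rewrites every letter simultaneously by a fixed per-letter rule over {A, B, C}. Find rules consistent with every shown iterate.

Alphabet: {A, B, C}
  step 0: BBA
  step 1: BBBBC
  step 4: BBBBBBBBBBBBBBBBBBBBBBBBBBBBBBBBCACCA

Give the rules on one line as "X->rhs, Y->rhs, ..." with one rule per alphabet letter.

A->C, B->BB, C->CA

  step 0 ⇒ step 1: BBA ⇒ BB·BB·C
    A ↦ C
    B ↦ BB
    C ↦ CA  (constrained at step 1)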